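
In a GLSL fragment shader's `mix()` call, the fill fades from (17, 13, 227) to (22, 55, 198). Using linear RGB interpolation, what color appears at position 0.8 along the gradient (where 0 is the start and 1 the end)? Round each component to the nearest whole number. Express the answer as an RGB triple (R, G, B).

(21, 47, 204)

R = 17 + 0.8 × (22 − 17) = 17 + 0.8 × 5 = 21 → 21
G = 13 + 0.8 × (55 − 13) = 13 + 0.8 × 42 = 46.6 → 47
B = 227 + 0.8 × (198 − 227) = 227 + 0.8 × -29 = 203.8 → 204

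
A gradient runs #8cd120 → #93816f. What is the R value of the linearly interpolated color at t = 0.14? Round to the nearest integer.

141

R₁ = 140 (from #8cd120), R₂ = 147 (from #93816f).
R = 140 + 0.14 × (147 − 140) = 140.98 → 141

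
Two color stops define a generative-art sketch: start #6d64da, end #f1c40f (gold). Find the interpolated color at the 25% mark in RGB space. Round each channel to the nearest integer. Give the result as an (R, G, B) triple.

(142, 124, 167)

#6d64da → (109, 100, 218); #f1c40f → (241, 196, 15).
25% corresponds to t = 0.25.
R = 109 + 0.25 × (241 − 109) = 109 + 0.25 × 132 = 142 → 142
G = 100 + 0.25 × (196 − 100) = 100 + 0.25 × 96 = 124 → 124
B = 218 + 0.25 × (15 − 218) = 218 + 0.25 × -203 = 167.25 → 167
So the blended color is (142, 124, 167), about #8e7ca7.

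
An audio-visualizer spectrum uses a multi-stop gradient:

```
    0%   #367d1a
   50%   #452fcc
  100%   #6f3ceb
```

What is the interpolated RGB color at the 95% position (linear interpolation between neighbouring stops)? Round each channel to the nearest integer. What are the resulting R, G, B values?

(107, 59, 232)

95% lies between the 50% and 100% stops, so the local fraction is t = (95 − 50)/(100 − 50) = 45/50 ≈ 0.9.
#452fcc → (69, 47, 204); #6f3ceb → (111, 60, 235).
R = 69 + 0.9 × (111 − 69) = 106.8 → 107
G = 47 + 0.9 × (60 − 47) = 58.7 → 59
B = 204 + 0.9 × (235 − 204) = 231.9 → 232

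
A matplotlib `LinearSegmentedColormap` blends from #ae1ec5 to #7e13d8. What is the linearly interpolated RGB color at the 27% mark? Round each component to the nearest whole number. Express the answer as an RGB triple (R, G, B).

(161, 27, 202)

#ae1ec5 → (174, 30, 197); #7e13d8 → (126, 19, 216).
27% corresponds to t = 0.27.
R = 174 + 0.27 × (126 − 174) = 174 + 0.27 × -48 = 161.04 → 161
G = 30 + 0.27 × (19 − 30) = 30 + 0.27 × -11 = 27.03 → 27
B = 197 + 0.27 × (216 − 197) = 197 + 0.27 × 19 = 202.13 → 202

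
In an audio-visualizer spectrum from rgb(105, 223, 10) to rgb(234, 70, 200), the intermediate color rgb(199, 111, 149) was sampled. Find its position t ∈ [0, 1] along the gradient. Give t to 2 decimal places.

0.73

Invert the lerp on the B channel (largest span, 190): t = (149 − 10) / (200 − 10) = 139/190 = 0.73158.
Check on R: (199 − 105)/(234 − 105) = 0.7287 ✓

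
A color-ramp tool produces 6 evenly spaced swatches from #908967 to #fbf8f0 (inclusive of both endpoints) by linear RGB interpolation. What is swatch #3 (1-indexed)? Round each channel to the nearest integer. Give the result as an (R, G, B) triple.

(187, 181, 158)

With 6 swatches and endpoints inclusive, swatch 3 sits at t = (3 − 1)/(6 − 1) = 2/5 ≈ 0.4.
#908967 → (144, 137, 103); #fbf8f0 → (251, 248, 240).
R = 144 + 0.4 × (251 − 144) = 186.8 → 187
G = 137 + 0.4 × (248 − 137) = 181.4 → 181
B = 103 + 0.4 × (240 − 103) = 157.8 → 158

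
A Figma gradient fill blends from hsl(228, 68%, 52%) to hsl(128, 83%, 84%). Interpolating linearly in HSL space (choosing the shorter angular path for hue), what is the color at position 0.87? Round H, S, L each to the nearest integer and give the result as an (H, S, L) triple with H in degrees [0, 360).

Hue arc: Δh = 128 − 228 = -100° (|Δh| ≤ 180, already the shorter path).
H = 228 + 0.87 × (-100) = 141 → 141°
S = 68 + 0.87 × (83 − 68) = 81.05 → 81%
L = 52 + 0.87 × (84 − 52) = 79.84 → 80%

(141, 81, 80)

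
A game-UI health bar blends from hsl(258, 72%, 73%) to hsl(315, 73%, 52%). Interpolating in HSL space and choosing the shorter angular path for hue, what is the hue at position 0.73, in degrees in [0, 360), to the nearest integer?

300

Hue arc: Δh = 315 − 258 = 57° (|Δh| ≤ 180, already the shorter path).
H = 258 + 0.73 × (57) = 299.61 → 300°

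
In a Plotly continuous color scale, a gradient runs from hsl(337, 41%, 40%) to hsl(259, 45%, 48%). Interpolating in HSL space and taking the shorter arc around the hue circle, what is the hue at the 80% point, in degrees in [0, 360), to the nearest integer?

275

Hue arc: Δh = 259 − 337 = -78° (|Δh| ≤ 180, already the shorter path).
H = 337 + 0.8 × (-78) = 274.6 → 275°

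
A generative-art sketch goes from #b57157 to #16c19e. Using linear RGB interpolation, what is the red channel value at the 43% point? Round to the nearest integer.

R₁ = 181 (from #b57157), R₂ = 22 (from #16c19e).
R = 181 + 0.43 × (22 − 181) = 112.63 → 113

113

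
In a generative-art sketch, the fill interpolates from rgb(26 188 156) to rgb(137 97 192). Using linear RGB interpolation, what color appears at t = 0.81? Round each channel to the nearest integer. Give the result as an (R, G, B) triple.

(116, 114, 185)

R = 26 + 0.81 × (137 − 26) = 26 + 0.81 × 111 = 115.91 → 116
G = 188 + 0.81 × (97 − 188) = 188 + 0.81 × -91 = 114.29 → 114
B = 156 + 0.81 × (192 − 156) = 156 + 0.81 × 36 = 185.16 → 185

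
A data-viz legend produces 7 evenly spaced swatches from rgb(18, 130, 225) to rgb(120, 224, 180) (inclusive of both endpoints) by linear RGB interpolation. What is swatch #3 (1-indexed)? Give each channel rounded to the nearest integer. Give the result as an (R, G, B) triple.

(52, 161, 210)

With 7 swatches and endpoints inclusive, swatch 3 sits at t = (3 − 1)/(7 − 1) = 2/6 ≈ 0.3333.
R = 18 + 0.3333 × (120 − 18) = 51.997 → 52
G = 130 + 0.3333 × (224 − 130) = 161.33 → 161
B = 225 + 0.3333 × (180 − 225) = 210.001 → 210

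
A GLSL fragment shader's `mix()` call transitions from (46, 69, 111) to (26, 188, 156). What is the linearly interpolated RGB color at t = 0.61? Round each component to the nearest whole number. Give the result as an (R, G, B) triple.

(34, 142, 138)

R = 46 + 0.61 × (26 − 46) = 46 + 0.61 × -20 = 33.8 → 34
G = 69 + 0.61 × (188 − 69) = 69 + 0.61 × 119 = 141.59 → 142
B = 111 + 0.61 × (156 − 111) = 111 + 0.61 × 45 = 138.45 → 138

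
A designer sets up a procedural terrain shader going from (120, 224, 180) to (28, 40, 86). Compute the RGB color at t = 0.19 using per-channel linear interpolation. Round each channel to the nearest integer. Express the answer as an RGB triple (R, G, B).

R = 120 + 0.19 × (28 − 120) = 120 + 0.19 × -92 = 102.52 → 103
G = 224 + 0.19 × (40 − 224) = 224 + 0.19 × -184 = 189.04 → 189
B = 180 + 0.19 × (86 − 180) = 180 + 0.19 × -94 = 162.14 → 162

(103, 189, 162)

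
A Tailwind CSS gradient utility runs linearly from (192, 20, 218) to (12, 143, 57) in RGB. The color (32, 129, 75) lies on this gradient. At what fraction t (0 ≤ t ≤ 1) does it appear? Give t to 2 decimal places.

0.89

Invert the lerp on the R channel (largest span, 180): t = (32 − 192) / (12 − 192) = -160/-180 = 0.88889.
Check on G: (129 − 20)/(143 − 20) = 0.8862 ✓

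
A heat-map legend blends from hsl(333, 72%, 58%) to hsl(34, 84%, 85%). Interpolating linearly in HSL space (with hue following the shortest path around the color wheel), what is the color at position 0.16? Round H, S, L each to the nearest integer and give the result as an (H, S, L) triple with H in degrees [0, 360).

(343, 74, 62)

Hue: 34 − 333 = -299°, but |-299| > 180 so the shorter arc goes the other way: Δh = -299 + 360 = 61°.
H = 333 + 0.16 × (61) = 342.76 → 343°
S = 72 + 0.16 × (84 − 72) = 73.92 → 74%
L = 58 + 0.16 × (85 − 58) = 62.32 → 62%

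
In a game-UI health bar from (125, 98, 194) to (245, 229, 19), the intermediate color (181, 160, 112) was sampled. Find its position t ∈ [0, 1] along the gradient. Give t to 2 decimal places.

Invert the lerp on the B channel (largest span, 175): t = (112 − 194) / (19 − 194) = -82/-175 = 0.46857.
Check on R: (181 − 125)/(245 − 125) = 0.4667 ✓

0.47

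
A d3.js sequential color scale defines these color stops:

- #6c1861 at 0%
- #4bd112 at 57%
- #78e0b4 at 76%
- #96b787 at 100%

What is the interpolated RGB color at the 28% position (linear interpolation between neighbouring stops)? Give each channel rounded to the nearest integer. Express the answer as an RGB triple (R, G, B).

28% lies between the 0% and 57% stops, so the local fraction is t = (28 − 0)/(57 − 0) = 28/57 ≈ 0.4912.
#6c1861 → (108, 24, 97); #4bd112 → (75, 209, 18).
R = 108 + 0.4912 × (75 − 108) = 91.79 → 92
G = 24 + 0.4912 × (209 − 24) = 114.872 → 115
B = 97 + 0.4912 × (18 − 97) = 58.195 → 58

(92, 115, 58)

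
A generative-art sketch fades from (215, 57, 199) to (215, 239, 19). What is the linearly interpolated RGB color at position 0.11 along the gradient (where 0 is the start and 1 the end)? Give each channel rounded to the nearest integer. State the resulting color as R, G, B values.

R = 215 + 0.11 × (215 − 215) = 215 + 0.11 × 0 = 215 → 215
G = 57 + 0.11 × (239 − 57) = 57 + 0.11 × 182 = 77.02 → 77
B = 199 + 0.11 × (19 − 199) = 199 + 0.11 × -180 = 179.2 → 179

(215, 77, 179)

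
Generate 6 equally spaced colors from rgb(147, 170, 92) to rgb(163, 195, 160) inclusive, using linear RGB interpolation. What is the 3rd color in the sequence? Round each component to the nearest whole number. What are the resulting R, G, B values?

With 6 swatches and endpoints inclusive, swatch 3 sits at t = (3 − 1)/(6 − 1) = 2/5 ≈ 0.4.
R = 147 + 0.4 × (163 − 147) = 153.4 → 153
G = 170 + 0.4 × (195 − 170) = 180 → 180
B = 92 + 0.4 × (160 − 92) = 119.2 → 119

(153, 180, 119)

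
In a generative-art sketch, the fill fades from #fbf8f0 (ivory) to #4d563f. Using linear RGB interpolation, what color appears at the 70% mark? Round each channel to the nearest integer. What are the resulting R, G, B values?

#fbf8f0 → (251, 248, 240); #4d563f → (77, 86, 63).
70% corresponds to t = 0.7.
R = 251 + 0.7 × (77 − 251) = 251 + 0.7 × -174 = 129.2 → 129
G = 248 + 0.7 × (86 − 248) = 248 + 0.7 × -162 = 134.6 → 135
B = 240 + 0.7 × (63 − 240) = 240 + 0.7 × -177 = 116.1 → 116
So the blended color is (129, 135, 116), about #818774.

(129, 135, 116)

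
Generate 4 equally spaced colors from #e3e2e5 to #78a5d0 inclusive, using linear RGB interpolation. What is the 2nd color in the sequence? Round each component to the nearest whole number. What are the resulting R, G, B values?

With 4 swatches and endpoints inclusive, swatch 2 sits at t = (2 − 1)/(4 − 1) = 1/3 ≈ 0.3333.
#e3e2e5 → (227, 226, 229); #78a5d0 → (120, 165, 208).
R = 227 + 0.3333 × (120 − 227) = 191.337 → 191
G = 226 + 0.3333 × (165 − 226) = 205.669 → 206
B = 229 + 0.3333 × (208 − 229) = 222.001 → 222

(191, 206, 222)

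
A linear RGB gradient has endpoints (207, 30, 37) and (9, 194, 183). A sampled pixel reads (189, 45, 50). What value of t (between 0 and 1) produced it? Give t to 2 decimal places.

0.09

Invert the lerp on the R channel (largest span, 198): t = (189 − 207) / (9 − 207) = -18/-198 = 0.090909.
Check on G: (45 − 30)/(194 − 30) = 0.09146 ✓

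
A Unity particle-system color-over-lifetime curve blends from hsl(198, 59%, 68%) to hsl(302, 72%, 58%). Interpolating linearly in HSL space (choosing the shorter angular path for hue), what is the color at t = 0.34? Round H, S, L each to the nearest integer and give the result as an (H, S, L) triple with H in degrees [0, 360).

Hue arc: Δh = 302 − 198 = 104° (|Δh| ≤ 180, already the shorter path).
H = 198 + 0.34 × (104) = 233.36 → 233°
S = 59 + 0.34 × (72 − 59) = 63.42 → 63%
L = 68 + 0.34 × (58 − 68) = 64.6 → 65%

(233, 63, 65)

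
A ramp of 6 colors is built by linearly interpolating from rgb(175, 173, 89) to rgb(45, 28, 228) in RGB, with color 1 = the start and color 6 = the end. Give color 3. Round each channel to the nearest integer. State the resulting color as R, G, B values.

(123, 115, 145)

With 6 swatches and endpoints inclusive, swatch 3 sits at t = (3 − 1)/(6 − 1) = 2/5 ≈ 0.4.
R = 175 + 0.4 × (45 − 175) = 123 → 123
G = 173 + 0.4 × (28 − 173) = 115 → 115
B = 89 + 0.4 × (228 − 89) = 144.6 → 145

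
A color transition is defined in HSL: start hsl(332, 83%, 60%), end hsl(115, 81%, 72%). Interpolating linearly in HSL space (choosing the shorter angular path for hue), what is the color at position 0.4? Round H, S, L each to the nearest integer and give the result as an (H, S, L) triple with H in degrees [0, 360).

Hue: 115 − 332 = -217°, but |-217| > 180 so the shorter arc goes the other way: Δh = -217 + 360 = 143°.
H = 332 + 0.4 × (143) = 389.2 → 389 → 389 mod 360 = 29°
S = 83 + 0.4 × (81 − 83) = 82.2 → 82%
L = 60 + 0.4 × (72 − 60) = 64.8 → 65%

(29, 82, 65)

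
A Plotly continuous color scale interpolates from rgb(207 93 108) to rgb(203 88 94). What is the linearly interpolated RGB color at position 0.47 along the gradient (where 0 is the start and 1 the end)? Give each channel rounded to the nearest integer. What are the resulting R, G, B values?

R = 207 + 0.47 × (203 − 207) = 207 + 0.47 × -4 = 205.12 → 205
G = 93 + 0.47 × (88 − 93) = 93 + 0.47 × -5 = 90.65 → 91
B = 108 + 0.47 × (94 − 108) = 108 + 0.47 × -14 = 101.42 → 101

(205, 91, 101)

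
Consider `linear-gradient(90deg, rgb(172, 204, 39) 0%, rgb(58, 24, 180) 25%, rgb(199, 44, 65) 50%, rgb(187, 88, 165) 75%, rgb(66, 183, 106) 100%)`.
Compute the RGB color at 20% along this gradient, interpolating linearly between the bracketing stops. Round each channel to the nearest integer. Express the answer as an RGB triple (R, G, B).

20% lies between the 0% and 25% stops, so the local fraction is t = (20 − 0)/(25 − 0) = 20/25 ≈ 0.8.
R = 172 + 0.8 × (58 − 172) = 80.8 → 81
G = 204 + 0.8 × (24 − 204) = 60 → 60
B = 39 + 0.8 × (180 − 39) = 151.8 → 152

(81, 60, 152)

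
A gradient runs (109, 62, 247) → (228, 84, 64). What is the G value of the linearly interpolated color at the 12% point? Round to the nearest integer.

G = 62 + 0.12 × (84 − 62) = 64.64 → 65

65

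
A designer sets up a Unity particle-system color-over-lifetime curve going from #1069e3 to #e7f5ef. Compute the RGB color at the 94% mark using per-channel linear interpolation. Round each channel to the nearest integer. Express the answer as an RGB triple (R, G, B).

(218, 237, 238)

#1069e3 → (16, 105, 227); #e7f5ef → (231, 245, 239).
94% corresponds to t = 0.94.
R = 16 + 0.94 × (231 − 16) = 16 + 0.94 × 215 = 218.1 → 218
G = 105 + 0.94 × (245 − 105) = 105 + 0.94 × 140 = 236.6 → 237
B = 227 + 0.94 × (239 − 227) = 227 + 0.94 × 12 = 238.28 → 238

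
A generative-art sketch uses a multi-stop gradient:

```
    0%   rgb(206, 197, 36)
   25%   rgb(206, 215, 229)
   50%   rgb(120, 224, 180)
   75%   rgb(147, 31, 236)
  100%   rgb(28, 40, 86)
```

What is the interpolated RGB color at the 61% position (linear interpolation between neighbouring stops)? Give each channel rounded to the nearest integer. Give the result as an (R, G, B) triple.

61% lies between the 50% and 75% stops, so the local fraction is t = (61 − 50)/(75 − 50) = 11/25 ≈ 0.44.
R = 120 + 0.44 × (147 − 120) = 131.88 → 132
G = 224 + 0.44 × (31 − 224) = 139.08 → 139
B = 180 + 0.44 × (236 − 180) = 204.64 → 205

(132, 139, 205)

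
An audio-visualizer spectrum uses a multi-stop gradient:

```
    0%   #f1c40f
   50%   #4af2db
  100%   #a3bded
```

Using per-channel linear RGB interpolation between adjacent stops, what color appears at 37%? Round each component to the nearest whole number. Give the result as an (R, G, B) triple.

37% lies between the 0% and 50% stops, so the local fraction is t = (37 − 0)/(50 − 0) = 37/50 ≈ 0.74.
#f1c40f → (241, 196, 15); #4af2db → (74, 242, 219).
R = 241 + 0.74 × (74 − 241) = 117.42 → 117
G = 196 + 0.74 × (242 − 196) = 230.04 → 230
B = 15 + 0.74 × (219 − 15) = 165.96 → 166

(117, 230, 166)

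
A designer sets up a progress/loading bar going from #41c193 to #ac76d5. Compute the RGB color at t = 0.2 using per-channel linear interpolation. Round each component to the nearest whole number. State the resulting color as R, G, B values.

(86, 178, 160)

#41c193 → (65, 193, 147); #ac76d5 → (172, 118, 213).
R = 65 + 0.2 × (172 − 65) = 65 + 0.2 × 107 = 86.4 → 86
G = 193 + 0.2 × (118 − 193) = 193 + 0.2 × -75 = 178 → 178
B = 147 + 0.2 × (213 − 147) = 147 + 0.2 × 66 = 160.2 → 160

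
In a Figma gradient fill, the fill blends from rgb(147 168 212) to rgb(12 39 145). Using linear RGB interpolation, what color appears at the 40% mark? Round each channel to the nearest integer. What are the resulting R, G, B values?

40% corresponds to t = 0.4.
R = 147 + 0.4 × (12 − 147) = 147 + 0.4 × -135 = 93 → 93
G = 168 + 0.4 × (39 − 168) = 168 + 0.4 × -129 = 116.4 → 116
B = 212 + 0.4 × (145 − 212) = 212 + 0.4 × -67 = 185.2 → 185

(93, 116, 185)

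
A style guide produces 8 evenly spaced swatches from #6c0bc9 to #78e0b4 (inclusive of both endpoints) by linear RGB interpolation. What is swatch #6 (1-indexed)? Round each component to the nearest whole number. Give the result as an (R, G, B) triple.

(117, 163, 186)

With 8 swatches and endpoints inclusive, swatch 6 sits at t = (6 − 1)/(8 − 1) = 5/7 ≈ 0.7143.
#6c0bc9 → (108, 11, 201); #78e0b4 → (120, 224, 180).
R = 108 + 0.7143 × (120 − 108) = 116.572 → 117
G = 11 + 0.7143 × (224 − 11) = 163.146 → 163
B = 201 + 0.7143 × (180 − 201) = 186 → 186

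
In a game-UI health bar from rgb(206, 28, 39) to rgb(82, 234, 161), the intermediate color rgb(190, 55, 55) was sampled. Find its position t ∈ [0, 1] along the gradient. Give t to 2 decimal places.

0.13

Invert the lerp on the G channel (largest span, 206): t = (55 − 28) / (234 − 28) = 27/206 = 0.13107.
Check on R: (190 − 206)/(82 − 206) = 0.129 ✓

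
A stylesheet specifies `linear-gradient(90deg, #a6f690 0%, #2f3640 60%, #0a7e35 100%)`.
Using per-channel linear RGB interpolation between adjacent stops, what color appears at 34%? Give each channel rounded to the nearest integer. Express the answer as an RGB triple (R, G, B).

34% lies between the 0% and 60% stops, so the local fraction is t = (34 − 0)/(60 − 0) = 34/60 ≈ 0.5667.
#a6f690 → (166, 246, 144); #2f3640 → (47, 54, 64).
R = 166 + 0.5667 × (47 − 166) = 98.563 → 99
G = 246 + 0.5667 × (54 − 246) = 137.194 → 137
B = 144 + 0.5667 × (64 − 144) = 98.664 → 99

(99, 137, 99)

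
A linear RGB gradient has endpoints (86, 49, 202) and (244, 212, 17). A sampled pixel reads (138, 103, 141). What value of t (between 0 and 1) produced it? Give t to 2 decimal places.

0.33

Invert the lerp on the B channel (largest span, 185): t = (141 − 202) / (17 − 202) = -61/-185 = 0.32973.
Check on R: (138 − 86)/(244 − 86) = 0.3291 ✓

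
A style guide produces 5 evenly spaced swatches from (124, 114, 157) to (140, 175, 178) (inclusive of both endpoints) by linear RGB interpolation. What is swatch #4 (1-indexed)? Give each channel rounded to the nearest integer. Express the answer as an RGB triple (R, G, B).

(136, 160, 173)

With 5 swatches and endpoints inclusive, swatch 4 sits at t = (4 − 1)/(5 − 1) = 3/4 ≈ 0.75.
R = 124 + 0.75 × (140 − 124) = 136 → 136
G = 114 + 0.75 × (175 − 114) = 159.75 → 160
B = 157 + 0.75 × (178 − 157) = 172.75 → 173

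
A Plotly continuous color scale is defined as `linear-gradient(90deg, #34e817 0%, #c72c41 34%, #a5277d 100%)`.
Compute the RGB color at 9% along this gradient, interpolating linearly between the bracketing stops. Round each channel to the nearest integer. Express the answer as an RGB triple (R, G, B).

9% lies between the 0% and 34% stops, so the local fraction is t = (9 − 0)/(34 − 0) = 9/34 ≈ 0.2647.
#34e817 → (52, 232, 23); #c72c41 → (199, 44, 65).
R = 52 + 0.2647 × (199 − 52) = 90.911 → 91
G = 232 + 0.2647 × (44 − 232) = 182.236 → 182
B = 23 + 0.2647 × (65 − 23) = 34.117 → 34

(91, 182, 34)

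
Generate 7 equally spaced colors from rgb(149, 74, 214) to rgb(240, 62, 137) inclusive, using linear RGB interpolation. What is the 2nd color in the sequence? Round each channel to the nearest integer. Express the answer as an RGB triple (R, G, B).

(164, 72, 201)

With 7 swatches and endpoints inclusive, swatch 2 sits at t = (2 − 1)/(7 − 1) = 1/6 ≈ 0.1667.
R = 149 + 0.1667 × (240 − 149) = 164.17 → 164
G = 74 + 0.1667 × (62 − 74) = 72 → 72
B = 214 + 0.1667 × (137 − 214) = 201.164 → 201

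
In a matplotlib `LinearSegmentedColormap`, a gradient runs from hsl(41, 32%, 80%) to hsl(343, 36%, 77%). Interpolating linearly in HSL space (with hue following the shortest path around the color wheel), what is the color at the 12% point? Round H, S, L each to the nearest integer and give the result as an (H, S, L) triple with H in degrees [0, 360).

Hue: 343 − 41 = 302°, but |302| > 180 so the shorter arc goes the other way: Δh = 302 − 360 = -58°.
H = 41 + 0.12 × (-58) = 34.04 → 34°
S = 32 + 0.12 × (36 − 32) = 32.48 → 32%
L = 80 + 0.12 × (77 − 80) = 79.64 → 80%

(34, 32, 80)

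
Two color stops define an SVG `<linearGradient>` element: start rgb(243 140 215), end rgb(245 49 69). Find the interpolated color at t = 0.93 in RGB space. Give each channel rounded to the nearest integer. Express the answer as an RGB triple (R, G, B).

(245, 55, 79)

R = 243 + 0.93 × (245 − 243) = 243 + 0.93 × 2 = 244.86 → 245
G = 140 + 0.93 × (49 − 140) = 140 + 0.93 × -91 = 55.37 → 55
B = 215 + 0.93 × (69 − 215) = 215 + 0.93 × -146 = 79.22 → 79
So the blended color is (245, 55, 79), about #f5374f.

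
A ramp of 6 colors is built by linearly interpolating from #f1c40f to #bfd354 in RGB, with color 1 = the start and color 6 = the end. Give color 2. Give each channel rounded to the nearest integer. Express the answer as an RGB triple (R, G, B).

With 6 swatches and endpoints inclusive, swatch 2 sits at t = (2 − 1)/(6 − 1) = 1/5 ≈ 0.2.
#f1c40f → (241, 196, 15); #bfd354 → (191, 211, 84).
R = 241 + 0.2 × (191 − 241) = 231 → 231
G = 196 + 0.2 × (211 − 196) = 199 → 199
B = 15 + 0.2 × (84 − 15) = 28.8 → 29

(231, 199, 29)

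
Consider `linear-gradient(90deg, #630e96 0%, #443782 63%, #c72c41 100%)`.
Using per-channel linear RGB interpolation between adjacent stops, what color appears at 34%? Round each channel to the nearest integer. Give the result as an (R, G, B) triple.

(82, 36, 139)

34% lies between the 0% and 63% stops, so the local fraction is t = (34 − 0)/(63 − 0) = 34/63 ≈ 0.5397.
#630e96 → (99, 14, 150); #443782 → (68, 55, 130).
R = 99 + 0.5397 × (68 − 99) = 82.269 → 82
G = 14 + 0.5397 × (55 − 14) = 36.128 → 36
B = 150 + 0.5397 × (130 − 150) = 139.206 → 139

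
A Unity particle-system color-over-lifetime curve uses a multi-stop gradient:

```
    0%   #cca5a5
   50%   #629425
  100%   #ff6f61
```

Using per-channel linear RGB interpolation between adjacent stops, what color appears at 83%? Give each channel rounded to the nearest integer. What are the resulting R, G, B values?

83% lies between the 50% and 100% stops, so the local fraction is t = (83 − 50)/(100 − 50) = 33/50 ≈ 0.66.
#629425 → (98, 148, 37); #ff6f61 → (255, 111, 97).
R = 98 + 0.66 × (255 − 98) = 201.62 → 202
G = 148 + 0.66 × (111 − 148) = 123.58 → 124
B = 37 + 0.66 × (97 − 37) = 76.6 → 77

(202, 124, 77)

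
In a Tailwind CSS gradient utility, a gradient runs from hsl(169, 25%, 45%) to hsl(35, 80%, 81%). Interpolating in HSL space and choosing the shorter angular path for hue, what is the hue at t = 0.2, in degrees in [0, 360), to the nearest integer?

142

Hue arc: Δh = 35 − 169 = -134° (|Δh| ≤ 180, already the shorter path).
H = 169 + 0.2 × (-134) = 142.2 → 142°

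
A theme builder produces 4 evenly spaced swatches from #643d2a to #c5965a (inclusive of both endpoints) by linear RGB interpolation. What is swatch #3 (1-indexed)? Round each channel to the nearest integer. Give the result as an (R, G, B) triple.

(165, 120, 74)

With 4 swatches and endpoints inclusive, swatch 3 sits at t = (3 − 1)/(4 − 1) = 2/3 ≈ 0.6667.
#643d2a → (100, 61, 42); #c5965a → (197, 150, 90).
R = 100 + 0.6667 × (197 − 100) = 164.67 → 165
G = 61 + 0.6667 × (150 − 61) = 120.336 → 120
B = 42 + 0.6667 × (90 − 42) = 74.002 → 74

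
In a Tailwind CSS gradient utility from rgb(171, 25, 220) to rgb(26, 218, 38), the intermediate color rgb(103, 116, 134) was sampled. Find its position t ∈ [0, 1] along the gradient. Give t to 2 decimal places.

0.47

Invert the lerp on the G channel (largest span, 193): t = (116 − 25) / (218 − 25) = 91/193 = 0.4715.
Check on R: (103 − 171)/(26 − 171) = 0.469 ✓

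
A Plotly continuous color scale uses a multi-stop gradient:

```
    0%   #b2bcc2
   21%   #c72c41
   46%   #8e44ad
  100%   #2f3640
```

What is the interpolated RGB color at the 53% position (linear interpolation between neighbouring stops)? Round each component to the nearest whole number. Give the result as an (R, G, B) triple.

53% lies between the 46% and 100% stops, so the local fraction is t = (53 − 46)/(100 − 46) = 7/54 ≈ 0.1296.
#8e44ad → (142, 68, 173); #2f3640 → (47, 54, 64).
R = 142 + 0.1296 × (47 − 142) = 129.688 → 130
G = 68 + 0.1296 × (54 − 68) = 66.186 → 66
B = 173 + 0.1296 × (64 − 173) = 158.874 → 159

(130, 66, 159)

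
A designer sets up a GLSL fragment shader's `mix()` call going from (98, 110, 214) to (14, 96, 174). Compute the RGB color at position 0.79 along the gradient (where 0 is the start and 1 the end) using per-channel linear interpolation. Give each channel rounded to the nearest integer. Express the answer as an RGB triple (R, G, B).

R = 98 + 0.79 × (14 − 98) = 98 + 0.79 × -84 = 31.64 → 32
G = 110 + 0.79 × (96 − 110) = 110 + 0.79 × -14 = 98.94 → 99
B = 214 + 0.79 × (174 − 214) = 214 + 0.79 × -40 = 182.4 → 182

(32, 99, 182)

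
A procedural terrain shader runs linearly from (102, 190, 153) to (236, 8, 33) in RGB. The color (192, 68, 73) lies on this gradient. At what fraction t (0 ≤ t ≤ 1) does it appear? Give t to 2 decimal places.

Invert the lerp on the G channel (largest span, 182): t = (68 − 190) / (8 − 190) = -122/-182 = 0.67033.
Check on R: (192 − 102)/(236 − 102) = 0.6716 ✓

0.67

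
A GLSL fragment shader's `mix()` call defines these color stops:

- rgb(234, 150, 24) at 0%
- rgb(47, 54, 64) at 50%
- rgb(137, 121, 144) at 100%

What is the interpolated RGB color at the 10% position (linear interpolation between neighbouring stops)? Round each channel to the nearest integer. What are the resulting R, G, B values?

(197, 131, 32)

10% lies between the 0% and 50% stops, so the local fraction is t = (10 − 0)/(50 − 0) = 10/50 ≈ 0.2.
R = 234 + 0.2 × (47 − 234) = 196.6 → 197
G = 150 + 0.2 × (54 − 150) = 130.8 → 131
B = 24 + 0.2 × (64 − 24) = 32 → 32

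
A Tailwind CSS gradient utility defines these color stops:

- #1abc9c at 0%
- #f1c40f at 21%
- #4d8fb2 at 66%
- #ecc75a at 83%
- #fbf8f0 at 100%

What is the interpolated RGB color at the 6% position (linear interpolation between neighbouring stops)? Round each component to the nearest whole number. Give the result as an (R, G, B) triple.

6% lies between the 0% and 21% stops, so the local fraction is t = (6 − 0)/(21 − 0) = 6/21 ≈ 0.2857.
#1abc9c → (26, 188, 156); #f1c40f → (241, 196, 15).
R = 26 + 0.2857 × (241 − 26) = 87.425 → 87
G = 188 + 0.2857 × (196 − 188) = 190.286 → 190
B = 156 + 0.2857 × (15 − 156) = 115.716 → 116

(87, 190, 116)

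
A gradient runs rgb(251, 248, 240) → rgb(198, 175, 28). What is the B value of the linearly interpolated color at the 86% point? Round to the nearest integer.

B = 240 + 0.86 × (28 − 240) = 57.68 → 58

58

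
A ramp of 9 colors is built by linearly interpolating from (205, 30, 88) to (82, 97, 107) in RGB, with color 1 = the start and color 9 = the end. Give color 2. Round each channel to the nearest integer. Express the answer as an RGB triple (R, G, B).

With 9 swatches and endpoints inclusive, swatch 2 sits at t = (2 − 1)/(9 − 1) = 1/8 ≈ 0.125.
R = 205 + 0.125 × (82 − 205) = 189.625 → 190
G = 30 + 0.125 × (97 − 30) = 38.375 → 38
B = 88 + 0.125 × (107 − 88) = 90.375 → 90

(190, 38, 90)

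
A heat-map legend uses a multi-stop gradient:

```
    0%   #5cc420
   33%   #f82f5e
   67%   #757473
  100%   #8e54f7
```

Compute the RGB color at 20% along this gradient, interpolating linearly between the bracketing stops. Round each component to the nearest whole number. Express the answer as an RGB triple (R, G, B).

20% lies between the 0% and 33% stops, so the local fraction is t = (20 − 0)/(33 − 0) = 20/33 ≈ 0.6061.
#5cc420 → (92, 196, 32); #f82f5e → (248, 47, 94).
R = 92 + 0.6061 × (248 − 92) = 186.552 → 187
G = 196 + 0.6061 × (47 − 196) = 105.691 → 106
B = 32 + 0.6061 × (94 − 32) = 69.578 → 70

(187, 106, 70)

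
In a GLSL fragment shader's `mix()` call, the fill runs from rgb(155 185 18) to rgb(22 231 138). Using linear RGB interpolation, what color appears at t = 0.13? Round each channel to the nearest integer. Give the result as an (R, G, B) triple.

R = 155 + 0.13 × (22 − 155) = 155 + 0.13 × -133 = 137.71 → 138
G = 185 + 0.13 × (231 − 185) = 185 + 0.13 × 46 = 190.98 → 191
B = 18 + 0.13 × (138 − 18) = 18 + 0.13 × 120 = 33.6 → 34
So the blended color is (138, 191, 34), about #8abf22.

(138, 191, 34)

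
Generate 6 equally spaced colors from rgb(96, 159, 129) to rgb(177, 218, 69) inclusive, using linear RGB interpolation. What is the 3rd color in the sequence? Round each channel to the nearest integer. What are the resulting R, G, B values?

(128, 183, 105)

With 6 swatches and endpoints inclusive, swatch 3 sits at t = (3 − 1)/(6 − 1) = 2/5 ≈ 0.4.
R = 96 + 0.4 × (177 − 96) = 128.4 → 128
G = 159 + 0.4 × (218 − 159) = 182.6 → 183
B = 129 + 0.4 × (69 − 129) = 105 → 105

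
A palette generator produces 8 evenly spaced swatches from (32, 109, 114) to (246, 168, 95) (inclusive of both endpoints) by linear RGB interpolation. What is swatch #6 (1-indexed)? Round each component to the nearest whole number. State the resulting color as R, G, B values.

(185, 151, 100)

With 8 swatches and endpoints inclusive, swatch 6 sits at t = (6 − 1)/(8 − 1) = 5/7 ≈ 0.7143.
R = 32 + 0.7143 × (246 − 32) = 184.86 → 185
G = 109 + 0.7143 × (168 − 109) = 151.144 → 151
B = 114 + 0.7143 × (95 − 114) = 100.428 → 100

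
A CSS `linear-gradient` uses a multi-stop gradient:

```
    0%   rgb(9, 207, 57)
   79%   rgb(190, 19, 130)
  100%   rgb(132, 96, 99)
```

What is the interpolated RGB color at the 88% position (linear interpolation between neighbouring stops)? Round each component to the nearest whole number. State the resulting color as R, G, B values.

(165, 52, 117)

88% lies between the 79% and 100% stops, so the local fraction is t = (88 − 79)/(100 − 79) = 9/21 ≈ 0.4286.
R = 190 + 0.4286 × (132 − 190) = 165.141 → 165
G = 19 + 0.4286 × (96 − 19) = 52.002 → 52
B = 130 + 0.4286 × (99 − 130) = 116.713 → 117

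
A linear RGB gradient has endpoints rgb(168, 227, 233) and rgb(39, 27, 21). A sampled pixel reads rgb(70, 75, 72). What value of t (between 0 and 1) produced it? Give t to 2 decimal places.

Invert the lerp on the B channel (largest span, 212): t = (72 − 233) / (21 − 233) = -161/-212 = 0.75943.
Check on R: (70 − 168)/(39 − 168) = 0.7597 ✓

0.76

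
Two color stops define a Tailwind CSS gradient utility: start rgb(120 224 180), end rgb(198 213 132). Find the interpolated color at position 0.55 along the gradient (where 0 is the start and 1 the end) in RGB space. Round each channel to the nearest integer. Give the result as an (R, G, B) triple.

(163, 218, 154)

R = 120 + 0.55 × (198 − 120) = 120 + 0.55 × 78 = 162.9 → 163
G = 224 + 0.55 × (213 − 224) = 224 + 0.55 × -11 = 217.95 → 218
B = 180 + 0.55 × (132 − 180) = 180 + 0.55 × -48 = 153.6 → 154
So the blended color is (163, 218, 154), about #a3da9a.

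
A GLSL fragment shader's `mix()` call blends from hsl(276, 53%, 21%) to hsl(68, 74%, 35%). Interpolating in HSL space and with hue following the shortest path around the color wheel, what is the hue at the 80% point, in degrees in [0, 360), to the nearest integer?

Hue: 68 − 276 = -208°, but |-208| > 180 so the shorter arc goes the other way: Δh = -208 + 360 = 152°.
H = 276 + 0.8 × (152) = 397.6 → 398 → 398 mod 360 = 38°

38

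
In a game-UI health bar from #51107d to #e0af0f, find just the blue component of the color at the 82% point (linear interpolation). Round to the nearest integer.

B₁ = 125 (from #51107d), B₂ = 15 (from #e0af0f).
B = 125 + 0.82 × (15 − 125) = 34.8 → 35

35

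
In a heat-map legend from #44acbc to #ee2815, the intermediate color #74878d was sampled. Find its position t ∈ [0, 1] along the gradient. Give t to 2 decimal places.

Invert the lerp on the R channel (largest span, 170): t = (116 − 68) / (238 − 68) = 48/170 = 0.28235.
Check on G: (135 − 172)/(40 − 172) = 0.2803 ✓

0.28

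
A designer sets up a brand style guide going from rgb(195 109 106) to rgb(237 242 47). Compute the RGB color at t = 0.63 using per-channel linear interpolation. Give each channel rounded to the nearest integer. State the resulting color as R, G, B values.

(221, 193, 69)

R = 195 + 0.63 × (237 − 195) = 195 + 0.63 × 42 = 221.46 → 221
G = 109 + 0.63 × (242 − 109) = 109 + 0.63 × 133 = 192.79 → 193
B = 106 + 0.63 × (47 − 106) = 106 + 0.63 × -59 = 68.83 → 69
So the blended color is (221, 193, 69), about #ddc145.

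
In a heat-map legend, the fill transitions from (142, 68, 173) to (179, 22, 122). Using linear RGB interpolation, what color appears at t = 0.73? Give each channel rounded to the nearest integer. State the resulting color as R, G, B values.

R = 142 + 0.73 × (179 − 142) = 142 + 0.73 × 37 = 169.01 → 169
G = 68 + 0.73 × (22 − 68) = 68 + 0.73 × -46 = 34.42 → 34
B = 173 + 0.73 × (122 − 173) = 173 + 0.73 × -51 = 135.77 → 136

(169, 34, 136)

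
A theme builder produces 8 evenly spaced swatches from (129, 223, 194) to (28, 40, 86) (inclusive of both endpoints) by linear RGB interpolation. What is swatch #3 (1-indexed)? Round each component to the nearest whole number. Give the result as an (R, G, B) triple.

With 8 swatches and endpoints inclusive, swatch 3 sits at t = (3 − 1)/(8 − 1) = 2/7 ≈ 0.2857.
R = 129 + 0.2857 × (28 − 129) = 100.144 → 100
G = 223 + 0.2857 × (40 − 223) = 170.717 → 171
B = 194 + 0.2857 × (86 − 194) = 163.144 → 163

(100, 171, 163)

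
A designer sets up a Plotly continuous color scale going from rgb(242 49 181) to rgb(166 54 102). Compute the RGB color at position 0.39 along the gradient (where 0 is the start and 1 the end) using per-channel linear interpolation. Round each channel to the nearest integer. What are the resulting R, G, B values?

(212, 51, 150)

R = 242 + 0.39 × (166 − 242) = 242 + 0.39 × -76 = 212.36 → 212
G = 49 + 0.39 × (54 − 49) = 49 + 0.39 × 5 = 50.95 → 51
B = 181 + 0.39 × (102 − 181) = 181 + 0.39 × -79 = 150.19 → 150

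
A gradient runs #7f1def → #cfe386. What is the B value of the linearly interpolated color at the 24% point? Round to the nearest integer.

B₁ = 239 (from #7f1def), B₂ = 134 (from #cfe386).
B = 239 + 0.24 × (134 − 239) = 213.8 → 214

214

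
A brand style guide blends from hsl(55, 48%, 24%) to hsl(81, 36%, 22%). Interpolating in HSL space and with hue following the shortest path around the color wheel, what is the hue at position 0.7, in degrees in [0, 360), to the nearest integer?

Hue arc: Δh = 81 − 55 = 26° (|Δh| ≤ 180, already the shorter path).
H = 55 + 0.7 × (26) = 73.2 → 73°

73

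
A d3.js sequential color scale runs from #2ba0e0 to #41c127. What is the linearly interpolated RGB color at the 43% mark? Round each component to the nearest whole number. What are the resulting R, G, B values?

(52, 174, 144)

#2ba0e0 → (43, 160, 224); #41c127 → (65, 193, 39).
43% corresponds to t = 0.43.
R = 43 + 0.43 × (65 − 43) = 43 + 0.43 × 22 = 52.46 → 52
G = 160 + 0.43 × (193 − 160) = 160 + 0.43 × 33 = 174.19 → 174
B = 224 + 0.43 × (39 − 224) = 224 + 0.43 × -185 = 144.45 → 144
So the blended color is (52, 174, 144), about #34ae90.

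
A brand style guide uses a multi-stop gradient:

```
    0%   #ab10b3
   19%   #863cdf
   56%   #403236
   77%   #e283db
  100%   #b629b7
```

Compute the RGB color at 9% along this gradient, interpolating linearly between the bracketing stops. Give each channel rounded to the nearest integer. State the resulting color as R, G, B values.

9% lies between the 0% and 19% stops, so the local fraction is t = (9 − 0)/(19 − 0) = 9/19 ≈ 0.4737.
#ab10b3 → (171, 16, 179); #863cdf → (134, 60, 223).
R = 171 + 0.4737 × (134 − 171) = 153.473 → 153
G = 16 + 0.4737 × (60 − 16) = 36.843 → 37
B = 179 + 0.4737 × (223 − 179) = 199.843 → 200

(153, 37, 200)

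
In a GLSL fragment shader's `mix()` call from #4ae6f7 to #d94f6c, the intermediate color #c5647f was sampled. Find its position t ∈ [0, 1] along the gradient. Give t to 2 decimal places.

Invert the lerp on the G channel (largest span, 151): t = (100 − 230) / (79 − 230) = -130/-151 = 0.86093.
Check on R: (197 − 74)/(217 − 74) = 0.8601 ✓

0.86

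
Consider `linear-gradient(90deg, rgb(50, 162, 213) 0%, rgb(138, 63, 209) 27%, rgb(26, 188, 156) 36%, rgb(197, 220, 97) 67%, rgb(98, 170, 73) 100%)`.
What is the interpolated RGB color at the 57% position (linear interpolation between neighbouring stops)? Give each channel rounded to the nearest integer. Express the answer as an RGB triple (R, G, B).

(142, 210, 116)

57% lies between the 36% and 67% stops, so the local fraction is t = (57 − 36)/(67 − 36) = 21/31 ≈ 0.6774.
R = 26 + 0.6774 × (197 − 26) = 141.835 → 142
G = 188 + 0.6774 × (220 − 188) = 209.677 → 210
B = 156 + 0.6774 × (97 − 156) = 116.033 → 116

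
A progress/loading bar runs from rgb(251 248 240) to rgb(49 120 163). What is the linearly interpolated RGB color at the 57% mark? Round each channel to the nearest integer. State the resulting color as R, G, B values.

(136, 175, 196)

57% corresponds to t = 0.57.
R = 251 + 0.57 × (49 − 251) = 251 + 0.57 × -202 = 135.86 → 136
G = 248 + 0.57 × (120 − 248) = 248 + 0.57 × -128 = 175.04 → 175
B = 240 + 0.57 × (163 − 240) = 240 + 0.57 × -77 = 196.11 → 196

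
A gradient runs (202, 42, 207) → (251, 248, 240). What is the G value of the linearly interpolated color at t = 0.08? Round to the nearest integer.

G = 42 + 0.08 × (248 − 42) = 58.48 → 58

58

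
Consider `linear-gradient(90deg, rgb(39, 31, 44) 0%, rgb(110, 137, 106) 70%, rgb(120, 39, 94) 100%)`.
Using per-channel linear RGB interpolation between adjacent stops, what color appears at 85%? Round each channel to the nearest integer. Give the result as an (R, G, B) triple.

(115, 88, 100)

85% lies between the 70% and 100% stops, so the local fraction is t = (85 − 70)/(100 − 70) = 15/30 ≈ 0.5.
R = 110 + 0.5 × (120 − 110) = 115 → 115
G = 137 + 0.5 × (39 − 137) = 88 → 88
B = 106 + 0.5 × (94 − 106) = 100 → 100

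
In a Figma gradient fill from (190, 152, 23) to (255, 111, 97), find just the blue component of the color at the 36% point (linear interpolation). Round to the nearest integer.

B = 23 + 0.36 × (97 − 23) = 49.64 → 50

50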